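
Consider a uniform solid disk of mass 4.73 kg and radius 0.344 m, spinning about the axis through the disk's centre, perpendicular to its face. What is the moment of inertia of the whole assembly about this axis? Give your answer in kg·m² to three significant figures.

0.280

I_cm = (1/2)MR² = (1/2)(4.73)(0.344)² = 0.27986 kg·m²; axis through the centre, so I = 0.27986 kg·m².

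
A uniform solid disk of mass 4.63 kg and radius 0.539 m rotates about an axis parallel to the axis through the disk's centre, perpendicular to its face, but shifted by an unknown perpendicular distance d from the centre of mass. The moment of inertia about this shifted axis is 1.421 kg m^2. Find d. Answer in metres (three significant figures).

About the centre-of-mass axis, I_cm = (1/2)MR² = (1/2)(4.63)(0.539)² = 0.67256 kg m^2.
Parallel axis theorem: I = I_cm + Md², so Md² = 1.421 − 0.67256 = 0.74844 kg m^2.
d = √(0.74844 / 4.63) = 0.40206 m.

0.402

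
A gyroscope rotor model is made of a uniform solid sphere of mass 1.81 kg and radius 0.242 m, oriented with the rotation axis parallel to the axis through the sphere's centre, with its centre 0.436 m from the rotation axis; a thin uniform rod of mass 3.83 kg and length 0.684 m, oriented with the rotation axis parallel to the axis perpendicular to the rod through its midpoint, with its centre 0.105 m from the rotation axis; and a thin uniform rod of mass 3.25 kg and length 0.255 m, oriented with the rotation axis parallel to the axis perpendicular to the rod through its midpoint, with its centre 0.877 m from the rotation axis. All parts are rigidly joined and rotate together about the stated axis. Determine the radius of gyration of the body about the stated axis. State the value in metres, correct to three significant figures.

0.590

Solid sphere: I_cm = (2/5)MR² = (2/5)(1.81)(0.242)² = 0.0424 kg m²; centre at d = 0.436 m, so the parallel axis theorem gives I = 0.0424 + (1.81)(0.436)² = 0.38647 kg m².
Thin rod: I_cm = (1/12)ML² = (1/12)(3.83)(0.684)² = 0.14932 kg m²; centre at d = 0.105 m, so the parallel axis theorem gives I = 0.14932 + (3.83)(0.105)² = 0.19155 kg m².
Thin rod: I_cm = (1/12)ML² = (1/12)(3.25)(0.255)² = 0.017611 kg m²; centre at d = 0.877 m, so the parallel axis theorem gives I = 0.017611 + (3.25)(0.877)² = 2.5173 kg m².
Total I = 3.0953 kg m²; total mass M = 8.89 kg.
k = √(I/M) = √(3.0953/8.89) = 0.59007 m.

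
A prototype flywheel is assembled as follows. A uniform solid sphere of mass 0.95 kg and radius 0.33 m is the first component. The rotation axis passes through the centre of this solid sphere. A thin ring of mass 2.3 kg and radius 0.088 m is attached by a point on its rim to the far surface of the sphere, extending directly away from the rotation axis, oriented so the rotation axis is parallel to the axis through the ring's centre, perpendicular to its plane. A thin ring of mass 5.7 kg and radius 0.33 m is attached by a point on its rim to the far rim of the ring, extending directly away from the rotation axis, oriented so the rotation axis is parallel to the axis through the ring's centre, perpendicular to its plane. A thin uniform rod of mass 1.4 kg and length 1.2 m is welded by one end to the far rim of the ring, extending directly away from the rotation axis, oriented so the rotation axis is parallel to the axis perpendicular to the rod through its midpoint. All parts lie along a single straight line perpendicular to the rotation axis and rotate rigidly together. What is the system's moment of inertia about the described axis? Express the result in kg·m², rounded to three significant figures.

Solid sphere: I_cm = (2/5)MR² = (2/5)(0.95)(0.33)² = 0.041382 kg·m²; axis through the centre, so I = 0.041382 kg·m².
Thin ring: I_cm = MR² = (2.3)(0.088)² = 0.017811 kg·m²; centre at d = 0.33 + 0.088 = 0.418 m, so I = I_cm + Md² gives I = 0.017811 + (2.3)(0.418)² = 0.41968 kg·m².
Thin ring: I_cm = MR² = (5.7)(0.33)² = 0.62073 kg·m²; centre at d = 0.33 + 0.088 + 0.088 + 0.33 = 0.836 m, so I = I_cm + Md² gives I = 0.62073 + (5.7)(0.836)² = 4.6044 kg·m².
Thin rod: I_cm = (1/12)ML² = (1/12)(1.4)(1.2)² = 0.168 kg·m²; centre at d = 0.33 + 0.088 + 0.088 + 0.33 + 0.33 + 0.6 = 1.766 m, so I = I_cm + Md² gives I = 0.168 + (1.4)(1.766)² = 4.5343 kg·m².
Total I = 0.041382 + 0.41968 + 4.6044 + 4.5343 = 9.5998 kg·m².

9.60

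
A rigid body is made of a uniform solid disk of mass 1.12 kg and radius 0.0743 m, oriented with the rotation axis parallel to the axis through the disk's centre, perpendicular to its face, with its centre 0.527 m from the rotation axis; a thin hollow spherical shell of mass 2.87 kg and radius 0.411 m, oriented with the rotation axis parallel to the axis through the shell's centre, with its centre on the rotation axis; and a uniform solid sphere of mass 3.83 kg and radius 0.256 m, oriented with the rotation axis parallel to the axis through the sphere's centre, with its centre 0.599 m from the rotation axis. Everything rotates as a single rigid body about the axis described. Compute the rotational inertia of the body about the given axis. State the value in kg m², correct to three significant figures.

Solid disk: I_cm = (1/2)MR² = (1/2)(1.12)(0.0743)² = 0.0030915 kg m²; centre at d = 0.527 m, so the parallel axis theorem gives I = 0.0030915 + (1.12)(0.527)² = 0.31415 kg m².
Spherical shell: I_cm = (2/3)MR² = (2/3)(2.87)(0.411)² = 0.3232 kg m²; axis through the centre, so I = 0.3232 kg m².
Solid sphere: I_cm = (2/5)MR² = (2/5)(3.83)(0.256)² = 0.1004 kg m²; centre at d = 0.599 m, so the parallel axis theorem gives I = 0.1004 + (3.83)(0.599)² = 1.4746 kg m².
Total I = 0.31415 + 0.3232 + 1.4746 = 2.112 kg m².

2.11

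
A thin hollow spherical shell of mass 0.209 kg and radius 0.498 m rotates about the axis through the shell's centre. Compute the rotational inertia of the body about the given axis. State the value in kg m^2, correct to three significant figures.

I_cm = (2/3)MR² = (2/3)(0.209)(0.498)² = 0.034555 kg m^2; axis through the centre, so I = 0.034555 kg m^2.

0.0346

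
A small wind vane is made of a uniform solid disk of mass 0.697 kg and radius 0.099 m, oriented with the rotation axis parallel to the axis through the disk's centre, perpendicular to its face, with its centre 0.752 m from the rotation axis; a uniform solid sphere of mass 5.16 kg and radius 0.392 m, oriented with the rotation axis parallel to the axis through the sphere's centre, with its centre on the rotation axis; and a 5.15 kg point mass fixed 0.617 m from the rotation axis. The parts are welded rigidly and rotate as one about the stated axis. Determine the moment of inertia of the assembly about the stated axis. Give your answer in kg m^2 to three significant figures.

2.68

Solid disk: I_cm = (1/2)MR² = (1/2)(0.697)(0.099)² = 0.0034156 kg m^2; centre at d = 0.752 m, so I = I_cm + Md² gives I = 0.0034156 + (0.697)(0.752)² = 0.39757 kg m^2.
Solid sphere: I_cm = (2/5)MR² = (2/5)(5.16)(0.392)² = 0.31716 kg m^2; axis through the centre, so I = 0.31716 kg m^2.
Point mass: I_cm = 0; centre at d = 0.617 m, so I = I_cm + Md² gives I = 0 + (5.15)(0.617)² = 1.9605 kg m^2.
Total I = 0.39757 + 0.31716 + 1.9605 = 2.6753 kg m^2.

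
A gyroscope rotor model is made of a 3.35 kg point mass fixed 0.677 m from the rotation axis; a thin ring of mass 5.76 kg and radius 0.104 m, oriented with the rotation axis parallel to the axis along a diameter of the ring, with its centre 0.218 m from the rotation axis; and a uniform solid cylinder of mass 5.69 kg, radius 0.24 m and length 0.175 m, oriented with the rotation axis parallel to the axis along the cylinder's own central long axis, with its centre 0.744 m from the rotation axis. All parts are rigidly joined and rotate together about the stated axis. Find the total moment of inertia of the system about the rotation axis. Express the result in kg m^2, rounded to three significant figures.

5.15

Point mass: I_cm = 0; centre at d = 0.677 m, so I = I_cm + Md² gives I = 0 + (3.35)(0.677)² = 1.5354 kg m^2.
Thin ring: I_cm = (1/2)MR² = (1/2)(5.76)(0.104)² = 0.03115 kg m^2; centre at d = 0.218 m, so I = I_cm + Md² gives I = 0.03115 + (5.76)(0.218)² = 0.30489 kg m^2.
Solid cylinder: I_cm = (1/2)MR² = (1/2)(5.69)(0.24)² = 0.16387 kg m^2; centre at d = 0.744 m, so I = I_cm + Md² gives I = 0.16387 + (5.69)(0.744)² = 3.3135 kg m^2.
Total I = 1.5354 + 0.30489 + 3.3135 = 5.1538 kg m^2.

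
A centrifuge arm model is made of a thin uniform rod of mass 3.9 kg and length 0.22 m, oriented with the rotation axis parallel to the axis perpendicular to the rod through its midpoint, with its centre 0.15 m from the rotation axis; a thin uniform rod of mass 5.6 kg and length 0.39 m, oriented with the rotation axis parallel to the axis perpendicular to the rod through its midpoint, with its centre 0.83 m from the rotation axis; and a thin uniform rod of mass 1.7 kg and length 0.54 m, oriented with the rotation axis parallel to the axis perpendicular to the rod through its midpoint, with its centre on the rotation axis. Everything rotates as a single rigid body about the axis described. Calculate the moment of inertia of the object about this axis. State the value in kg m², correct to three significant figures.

Thin rod: I_cm = (1/12)ML² = (1/12)(3.9)(0.22)² = 0.01573 kg m²; centre at d = 0.15 m, so I = I_cm + Md² gives I = 0.01573 + (3.9)(0.15)² = 0.10348 kg m².
Thin rod: I_cm = (1/12)ML² = (1/12)(5.6)(0.39)² = 0.07098 kg m²; centre at d = 0.83 m, so I = I_cm + Md² gives I = 0.07098 + (5.6)(0.83)² = 3.9288 kg m².
Thin rod: I_cm = (1/12)ML² = (1/12)(1.7)(0.54)² = 0.04131 kg m²; axis through the centre, so I = 0.04131 kg m².
Total I = 0.10348 + 3.9288 + 0.04131 = 4.0736 kg m².

4.07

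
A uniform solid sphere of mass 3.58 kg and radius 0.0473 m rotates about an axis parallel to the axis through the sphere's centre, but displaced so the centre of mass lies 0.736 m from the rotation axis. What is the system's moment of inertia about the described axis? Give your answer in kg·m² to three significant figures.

I_cm = (2/5)MR² = (2/5)(3.58)(0.0473)² = 0.0032038 kg·m²; centre at d = 0.736 m, so I = I_cm + Md² gives I = 0.0032038 + (3.58)(0.736)² = 1.9425 kg·m².

1.94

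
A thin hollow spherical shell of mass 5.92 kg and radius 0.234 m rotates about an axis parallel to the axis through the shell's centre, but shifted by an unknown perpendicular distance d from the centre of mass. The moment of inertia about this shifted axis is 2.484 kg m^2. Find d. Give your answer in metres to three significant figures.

0.619

About the centre-of-mass axis, I_cm = (2/3)MR² = (2/3)(5.92)(0.234)² = 0.2161 kg m^2.
Parallel axis theorem: I = I_cm + Md², so Md² = 2.484 − 0.2161 = 2.2679 kg m^2.
d = √(2.2679 / 5.92) = 0.61894 m.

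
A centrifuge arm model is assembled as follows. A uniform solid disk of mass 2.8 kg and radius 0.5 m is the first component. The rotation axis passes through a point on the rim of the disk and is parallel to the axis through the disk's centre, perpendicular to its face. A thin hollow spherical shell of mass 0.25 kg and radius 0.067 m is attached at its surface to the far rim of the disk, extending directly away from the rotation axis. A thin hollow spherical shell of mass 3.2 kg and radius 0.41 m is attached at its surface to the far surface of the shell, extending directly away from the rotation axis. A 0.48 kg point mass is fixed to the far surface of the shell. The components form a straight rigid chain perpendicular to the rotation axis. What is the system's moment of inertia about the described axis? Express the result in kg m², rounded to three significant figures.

11.2

Solid disk: I_cm = (1/2)MR² = (1/2)(2.8)(0.5)² = 0.35 kg m²; centre at d = 0.5 m, so I = I_cm + Md² gives I = 0.35 + (2.8)(0.5)² = 1.05 kg m².
Spherical shell: I_cm = (2/3)MR² = (2/3)(0.25)(0.067)² = 0.00074817 kg m²; centre at d = 0.5 + 0.5 + 0.067 = 1.067 m, so I = I_cm + Md² gives I = 0.00074817 + (0.25)(1.067)² = 0.28537 kg m².
Spherical shell: I_cm = (2/3)MR² = (2/3)(3.2)(0.41)² = 0.35861 kg m²; centre at d = 0.5 + 0.5 + 0.067 + 0.067 + 0.41 = 1.544 m, so I = I_cm + Md² gives I = 0.35861 + (3.2)(1.544)² = 7.9872 kg m².
Point mass: I_cm = 0; centre at d = 0.5 + 0.5 + 0.067 + 0.067 + 0.41 + 0.41 = 1.954 m, so I = I_cm + Md² gives I = 0 + (0.48)(1.954)² = 1.8327 kg m².
Total I = 1.05 + 0.28537 + 7.9872 + 1.8327 = 11.155 kg m².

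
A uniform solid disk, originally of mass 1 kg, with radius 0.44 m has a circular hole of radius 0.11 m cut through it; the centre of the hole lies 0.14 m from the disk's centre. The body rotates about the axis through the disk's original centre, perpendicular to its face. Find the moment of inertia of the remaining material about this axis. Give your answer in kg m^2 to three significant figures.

Unpierced body about its centre: I₀ = (1/2)MR² = (1/2)(1)(0.44)² = 0.0968 kg m^2.
The removed disk has mass m = M·(r/R)² = (1)(0.11/0.44)² = 0.0625 kg (same uniform areal density).
Its moment of inertia about the rotation axis (parallel-axis theorem): I_hole = (1/2)mr² + md² = (1/2)(0.0625)(0.11)² + (0.0625)(0.14)² = 0.0016031 kg m^2.
Treating the hole as negative mass, I = I₀ − I_hole = 0.0968 − 0.0016031 = 0.095197 kg m^2.

0.0952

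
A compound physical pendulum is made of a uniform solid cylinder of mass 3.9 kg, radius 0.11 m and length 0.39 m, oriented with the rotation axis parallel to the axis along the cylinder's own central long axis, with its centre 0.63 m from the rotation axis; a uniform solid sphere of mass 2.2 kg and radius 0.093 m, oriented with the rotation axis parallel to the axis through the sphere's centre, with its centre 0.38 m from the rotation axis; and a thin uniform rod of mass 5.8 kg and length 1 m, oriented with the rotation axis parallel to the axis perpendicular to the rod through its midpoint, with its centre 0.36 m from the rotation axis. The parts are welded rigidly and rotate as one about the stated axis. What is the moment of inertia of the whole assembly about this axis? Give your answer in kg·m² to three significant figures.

Solid cylinder: I_cm = (1/2)MR² = (1/2)(3.9)(0.11)² = 0.023595 kg·m²; centre at d = 0.63 m, so I = I_cm + Md² gives I = 0.023595 + (3.9)(0.63)² = 1.5715 kg·m².
Solid sphere: I_cm = (2/5)MR² = (2/5)(2.2)(0.093)² = 0.0076111 kg·m²; centre at d = 0.38 m, so I = I_cm + Md² gives I = 0.0076111 + (2.2)(0.38)² = 0.32529 kg·m².
Thin rod: I_cm = (1/12)ML² = (1/12)(5.8)(1)² = 0.48333 kg·m²; centre at d = 0.36 m, so I = I_cm + Md² gives I = 0.48333 + (5.8)(0.36)² = 1.235 kg·m².
Total I = 1.5715 + 0.32529 + 1.235 = 3.1318 kg·m².

3.13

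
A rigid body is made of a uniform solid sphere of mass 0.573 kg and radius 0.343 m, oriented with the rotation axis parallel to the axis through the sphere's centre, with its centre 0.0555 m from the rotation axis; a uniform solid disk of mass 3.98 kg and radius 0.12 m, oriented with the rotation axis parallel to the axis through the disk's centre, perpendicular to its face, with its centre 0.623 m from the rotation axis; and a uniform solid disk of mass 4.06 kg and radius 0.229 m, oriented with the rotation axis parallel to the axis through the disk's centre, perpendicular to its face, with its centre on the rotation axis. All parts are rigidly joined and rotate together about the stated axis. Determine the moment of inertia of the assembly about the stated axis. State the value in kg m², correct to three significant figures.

Solid sphere: I_cm = (2/5)MR² = (2/5)(0.573)(0.343)² = 0.026965 kg m²; centre at d = 0.0555 m, so I = I_cm + Md² gives I = 0.026965 + (0.573)(0.0555)² = 0.02873 kg m².
Solid disk: I_cm = (1/2)MR² = (1/2)(3.98)(0.12)² = 0.028656 kg m²; centre at d = 0.623 m, so I = I_cm + Md² gives I = 0.028656 + (3.98)(0.623)² = 1.5734 kg m².
Solid disk: I_cm = (1/2)MR² = (1/2)(4.06)(0.229)² = 0.10646 kg m²; axis through the centre, so I = 0.10646 kg m².
Total I = 0.02873 + 1.5734 + 0.10646 = 1.7086 kg m².

1.71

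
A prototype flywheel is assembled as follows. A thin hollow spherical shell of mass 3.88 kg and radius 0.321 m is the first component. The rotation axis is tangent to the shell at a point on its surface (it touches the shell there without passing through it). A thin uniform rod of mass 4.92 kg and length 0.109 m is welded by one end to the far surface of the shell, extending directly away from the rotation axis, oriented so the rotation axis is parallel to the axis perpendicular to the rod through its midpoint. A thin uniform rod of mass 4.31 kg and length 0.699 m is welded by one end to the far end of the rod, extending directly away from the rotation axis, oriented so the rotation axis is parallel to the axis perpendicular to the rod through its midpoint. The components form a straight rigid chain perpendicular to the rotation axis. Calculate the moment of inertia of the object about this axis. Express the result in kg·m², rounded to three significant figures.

Spherical shell: I_cm = (2/3)MR² = (2/3)(3.88)(0.321)² = 0.26653 kg·m²; centre at d = 0.321 m, so I = I_cm + Md² gives I = 0.26653 + (3.88)(0.321)² = 0.66633 kg·m².
Thin rod: I_cm = (1/12)ML² = (1/12)(4.92)(0.109)² = 0.0048712 kg·m²; centre at d = 0.321 + 0.321 + 0.0545 = 0.6965 m, so I = I_cm + Md² gives I = 0.0048712 + (4.92)(0.6965)² = 2.3916 kg·m².
Thin rod: I_cm = (1/12)ML² = (1/12)(4.31)(0.699)² = 0.17549 kg·m²; centre at d = 0.321 + 0.321 + 0.0545 + 0.0545 + 0.3495 = 1.1005 m, so I = I_cm + Md² gives I = 0.17549 + (4.31)(1.1005)² = 5.3953 kg·m².
Total I = 0.66633 + 2.3916 + 5.3953 = 8.4533 kg·m².

8.45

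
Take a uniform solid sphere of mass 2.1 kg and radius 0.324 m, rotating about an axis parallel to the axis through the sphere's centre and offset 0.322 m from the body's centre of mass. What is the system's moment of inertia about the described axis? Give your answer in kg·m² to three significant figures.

0.306

I_cm = (2/5)MR² = (2/5)(2.1)(0.324)² = 0.08818 kg·m²; centre at d = 0.322 m, so the parallel axis theorem gives I = 0.08818 + (2.1)(0.322)² = 0.30592 kg·m².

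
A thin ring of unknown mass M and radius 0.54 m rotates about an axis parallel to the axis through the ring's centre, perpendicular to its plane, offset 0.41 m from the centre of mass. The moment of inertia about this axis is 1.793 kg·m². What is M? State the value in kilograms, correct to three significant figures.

I = I_cm + Md² = MR² + Md² = M·[1·(0.54)² + (0.41)²] = M·0.4597.
So M = 1.793 / 0.4597 = 3.9004 kg.

3.90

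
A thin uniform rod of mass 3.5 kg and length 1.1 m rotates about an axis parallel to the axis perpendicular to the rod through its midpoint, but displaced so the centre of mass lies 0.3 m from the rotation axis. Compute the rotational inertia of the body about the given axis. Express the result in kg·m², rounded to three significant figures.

0.668

I_cm = (1/12)ML² = (1/12)(3.5)(1.1)² = 0.35292 kg·m²; centre at d = 0.3 m, so the parallel axis theorem gives I = 0.35292 + (3.5)(0.3)² = 0.66792 kg·m².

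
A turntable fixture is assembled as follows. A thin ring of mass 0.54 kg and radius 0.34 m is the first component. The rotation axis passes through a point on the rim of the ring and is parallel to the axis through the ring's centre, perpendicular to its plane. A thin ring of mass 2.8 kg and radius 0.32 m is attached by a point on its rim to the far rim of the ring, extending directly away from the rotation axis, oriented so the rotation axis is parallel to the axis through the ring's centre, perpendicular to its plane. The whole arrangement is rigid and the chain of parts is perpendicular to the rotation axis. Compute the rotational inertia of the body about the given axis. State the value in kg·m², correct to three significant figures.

Thin ring: I_cm = MR² = (0.54)(0.34)² = 0.062424 kg·m²; centre at d = 0.34 m, so the parallel axis theorem gives I = 0.062424 + (0.54)(0.34)² = 0.12485 kg·m².
Thin ring: I_cm = MR² = (2.8)(0.32)² = 0.28672 kg·m²; centre at d = 0.34 + 0.34 + 0.32 = 1 m, so the parallel axis theorem gives I = 0.28672 + (2.8)(1)² = 3.0867 kg·m².
Total I = 0.12485 + 3.0867 = 3.2116 kg·m².

3.21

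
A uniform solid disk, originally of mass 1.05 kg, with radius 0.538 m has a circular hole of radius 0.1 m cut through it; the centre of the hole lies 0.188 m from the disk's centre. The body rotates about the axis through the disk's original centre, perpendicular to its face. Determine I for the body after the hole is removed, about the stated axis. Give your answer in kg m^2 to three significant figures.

0.150

Unpierced body about its centre: I₀ = (1/2)MR² = (1/2)(1.05)(0.538)² = 0.15196 kg m^2.
The removed disk has mass m = M·(r/R)² = (1.05)(0.1/0.538)² = 0.036276 kg (same uniform areal density).
Its moment of inertia about the rotation axis (parallel-axis theorem): I_hole = (1/2)mr² + md² = (1/2)(0.036276)(0.1)² + (0.036276)(0.188)² = 0.0014635 kg m^2.
Treating the hole as negative mass, I = I₀ − I_hole = 0.15196 − 0.0014635 = 0.15049 kg m^2.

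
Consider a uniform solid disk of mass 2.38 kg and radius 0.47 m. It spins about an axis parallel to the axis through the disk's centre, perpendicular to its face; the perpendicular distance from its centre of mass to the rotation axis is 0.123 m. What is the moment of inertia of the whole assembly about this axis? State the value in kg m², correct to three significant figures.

0.299

I_cm = (1/2)MR² = (1/2)(2.38)(0.47)² = 0.26287 kg m²; centre at d = 0.123 m, so the parallel axis theorem gives I = 0.26287 + (2.38)(0.123)² = 0.29888 kg m².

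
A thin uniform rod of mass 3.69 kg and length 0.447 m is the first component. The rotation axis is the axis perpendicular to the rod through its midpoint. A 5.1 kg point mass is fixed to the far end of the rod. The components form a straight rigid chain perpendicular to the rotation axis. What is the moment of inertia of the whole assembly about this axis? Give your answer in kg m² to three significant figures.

Thin rod: I_cm = (1/12)ML² = (1/12)(3.69)(0.447)² = 0.061441 kg m²; axis through the centre, so I = 0.061441 kg m².
Point mass: I_cm = 0; centre at d = 0.2235 m, so the parallel axis theorem gives I = 0 + (5.1)(0.2235)² = 0.25476 kg m².
Total I = 0.061441 + 0.25476 = 0.3162 kg m².

0.316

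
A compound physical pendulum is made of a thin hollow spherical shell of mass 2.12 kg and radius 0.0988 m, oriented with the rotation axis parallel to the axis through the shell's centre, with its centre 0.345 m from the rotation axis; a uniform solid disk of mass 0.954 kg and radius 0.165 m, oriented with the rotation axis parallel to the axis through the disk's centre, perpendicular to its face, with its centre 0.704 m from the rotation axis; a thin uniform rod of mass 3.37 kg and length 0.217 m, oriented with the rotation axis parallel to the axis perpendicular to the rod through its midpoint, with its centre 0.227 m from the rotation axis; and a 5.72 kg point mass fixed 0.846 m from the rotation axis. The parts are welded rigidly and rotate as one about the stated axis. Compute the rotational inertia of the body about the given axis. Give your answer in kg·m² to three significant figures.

Spherical shell: I_cm = (2/3)MR² = (2/3)(2.12)(0.0988)² = 0.013796 kg·m²; centre at d = 0.345 m, so the parallel axis theorem gives I = 0.013796 + (2.12)(0.345)² = 0.26613 kg·m².
Solid disk: I_cm = (1/2)MR² = (1/2)(0.954)(0.165)² = 0.012986 kg·m²; centre at d = 0.704 m, so the parallel axis theorem gives I = 0.012986 + (0.954)(0.704)² = 0.4858 kg·m².
Thin rod: I_cm = (1/12)ML² = (1/12)(3.37)(0.217)² = 0.013224 kg·m²; centre at d = 0.227 m, so the parallel axis theorem gives I = 0.013224 + (3.37)(0.227)² = 0.18688 kg·m².
Point mass: I_cm = 0; centre at d = 0.846 m, so the parallel axis theorem gives I = 0 + (5.72)(0.846)² = 4.0939 kg·m².
Total I = 0.26613 + 0.4858 + 0.18688 + 4.0939 = 5.0327 kg·m².

5.03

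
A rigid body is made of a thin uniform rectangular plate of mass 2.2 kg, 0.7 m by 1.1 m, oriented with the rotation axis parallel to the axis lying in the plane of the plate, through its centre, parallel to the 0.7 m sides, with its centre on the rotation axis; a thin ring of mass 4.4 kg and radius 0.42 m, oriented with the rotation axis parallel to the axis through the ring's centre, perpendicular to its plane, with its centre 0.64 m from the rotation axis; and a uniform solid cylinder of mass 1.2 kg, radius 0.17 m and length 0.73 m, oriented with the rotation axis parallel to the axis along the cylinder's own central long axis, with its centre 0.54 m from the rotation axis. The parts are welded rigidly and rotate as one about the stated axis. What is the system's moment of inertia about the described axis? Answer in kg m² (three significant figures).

Rectangular plate: I_cm = (1/12)Mb² = (1/12)(2.2)(1.1)² = 0.22183 kg m²; axis through the centre, so I = 0.22183 kg m².
Thin ring: I_cm = MR² = (4.4)(0.42)² = 0.77616 kg m²; centre at d = 0.64 m, so the parallel axis theorem gives I = 0.77616 + (4.4)(0.64)² = 2.5784 kg m².
Solid cylinder: I_cm = (1/2)MR² = (1/2)(1.2)(0.17)² = 0.01734 kg m²; centre at d = 0.54 m, so the parallel axis theorem gives I = 0.01734 + (1.2)(0.54)² = 0.36726 kg m².
Total I = 0.22183 + 2.5784 + 0.36726 = 3.1675 kg m².

3.17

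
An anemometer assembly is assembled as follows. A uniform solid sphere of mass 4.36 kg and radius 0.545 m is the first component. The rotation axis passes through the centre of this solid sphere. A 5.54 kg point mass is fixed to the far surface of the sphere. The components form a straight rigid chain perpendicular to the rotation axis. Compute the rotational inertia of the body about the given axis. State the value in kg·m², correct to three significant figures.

2.16

Solid sphere: I_cm = (2/5)MR² = (2/5)(4.36)(0.545)² = 0.51801 kg·m²; axis through the centre, so I = 0.51801 kg·m².
Point mass: I_cm = 0; centre at d = 0.545 m, so the parallel axis theorem gives I = 0 + (5.54)(0.545)² = 1.6455 kg·m².
Total I = 0.51801 + 1.6455 = 2.1635 kg·m².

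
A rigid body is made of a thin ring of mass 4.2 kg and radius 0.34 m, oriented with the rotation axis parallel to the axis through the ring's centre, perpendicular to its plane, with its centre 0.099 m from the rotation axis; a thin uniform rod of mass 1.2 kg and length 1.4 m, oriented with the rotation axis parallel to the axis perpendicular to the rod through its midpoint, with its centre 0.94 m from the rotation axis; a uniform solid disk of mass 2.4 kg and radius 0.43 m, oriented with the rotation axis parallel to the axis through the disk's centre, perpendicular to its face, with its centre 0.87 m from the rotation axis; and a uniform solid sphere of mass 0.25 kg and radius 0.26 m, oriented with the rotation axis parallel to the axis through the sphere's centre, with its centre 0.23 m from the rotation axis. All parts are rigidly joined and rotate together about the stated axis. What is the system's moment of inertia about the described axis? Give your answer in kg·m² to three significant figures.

Thin ring: I_cm = MR² = (4.2)(0.34)² = 0.48552 kg·m²; centre at d = 0.099 m, so the parallel axis theorem gives I = 0.48552 + (4.2)(0.099)² = 0.52668 kg·m².
Thin rod: I_cm = (1/12)ML² = (1/12)(1.2)(1.4)² = 0.196 kg·m²; centre at d = 0.94 m, so the parallel axis theorem gives I = 0.196 + (1.2)(0.94)² = 1.2563 kg·m².
Solid disk: I_cm = (1/2)MR² = (1/2)(2.4)(0.43)² = 0.22188 kg·m²; centre at d = 0.87 m, so the parallel axis theorem gives I = 0.22188 + (2.4)(0.87)² = 2.0384 kg·m².
Solid sphere: I_cm = (2/5)MR² = (2/5)(0.25)(0.26)² = 0.00676 kg·m²; centre at d = 0.23 m, so the parallel axis theorem gives I = 0.00676 + (0.25)(0.23)² = 0.019985 kg·m².
Total I = 0.52668 + 1.2563 + 2.0384 + 0.019985 = 3.8414 kg·m².

3.84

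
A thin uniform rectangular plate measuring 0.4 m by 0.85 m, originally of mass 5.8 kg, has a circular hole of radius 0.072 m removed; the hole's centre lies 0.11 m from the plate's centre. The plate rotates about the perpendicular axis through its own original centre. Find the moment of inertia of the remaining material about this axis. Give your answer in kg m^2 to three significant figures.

Unpierced body about its centre: I₀ = (1/12)M(a²+b²) = (1/12)(5.8)[(0.4)² + (0.85)²] = 0.42654 kg m^2.
The removed disk has mass m = M·πr²/(ab) = (5.8)·π(0.072)²/(0.4·0.85) = 0.27782 kg (same uniform areal density).
Its moment of inertia about the rotation axis (parallel-axis theorem): I_hole = (1/2)mr² + md² = (1/2)(0.27782)(0.072)² + (0.27782)(0.11)² = 0.0040817 kg m^2.
Treating the hole as negative mass, I = I₀ − I_hole = 0.42654 − 0.0040817 = 0.42246 kg m^2.

0.422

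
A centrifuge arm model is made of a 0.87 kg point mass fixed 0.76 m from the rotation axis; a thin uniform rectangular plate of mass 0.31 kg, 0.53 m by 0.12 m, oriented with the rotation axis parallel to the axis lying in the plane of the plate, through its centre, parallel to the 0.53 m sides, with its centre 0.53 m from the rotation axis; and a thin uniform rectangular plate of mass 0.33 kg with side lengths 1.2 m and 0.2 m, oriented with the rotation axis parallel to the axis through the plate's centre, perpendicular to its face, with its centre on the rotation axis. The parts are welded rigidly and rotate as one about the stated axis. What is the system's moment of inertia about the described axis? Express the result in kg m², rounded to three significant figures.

Point mass: I_cm = 0; centre at d = 0.76 m, so the parallel axis theorem gives I = 0 + (0.87)(0.76)² = 0.50251 kg m².
Rectangular plate: I_cm = (1/12)Mb² = (1/12)(0.31)(0.12)² = 0.000372 kg m²; centre at d = 0.53 m, so the parallel axis theorem gives I = 0.000372 + (0.31)(0.53)² = 0.087451 kg m².
Rectangular plate: I_cm = (1/12)M(a²+b²) = (1/12)(0.33)[(1.2)² + (0.2)²] = 0.0407 kg m²; axis through the centre, so I = 0.0407 kg m².
Total I = 0.50251 + 0.087451 + 0.0407 = 0.63066 kg m².

0.631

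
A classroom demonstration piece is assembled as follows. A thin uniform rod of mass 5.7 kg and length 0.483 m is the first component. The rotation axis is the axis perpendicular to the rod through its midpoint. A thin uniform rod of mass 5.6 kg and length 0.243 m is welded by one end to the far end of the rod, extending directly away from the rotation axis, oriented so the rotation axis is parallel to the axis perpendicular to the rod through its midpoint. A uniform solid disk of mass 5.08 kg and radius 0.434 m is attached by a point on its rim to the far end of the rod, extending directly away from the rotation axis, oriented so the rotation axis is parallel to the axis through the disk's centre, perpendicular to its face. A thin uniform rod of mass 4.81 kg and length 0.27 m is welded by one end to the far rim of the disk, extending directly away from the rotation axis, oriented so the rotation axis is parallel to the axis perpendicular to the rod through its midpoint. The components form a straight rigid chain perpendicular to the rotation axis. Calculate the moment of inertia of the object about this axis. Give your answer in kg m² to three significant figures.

16.3

Thin rod: I_cm = (1/12)ML² = (1/12)(5.7)(0.483)² = 0.11081 kg m²; axis through the centre, so I = 0.11081 kg m².
Thin rod: I_cm = (1/12)ML² = (1/12)(5.6)(0.243)² = 0.027556 kg m²; centre at d = 0.2415 + 0.1215 = 0.363 m, so the parallel axis theorem gives I = 0.027556 + (5.6)(0.363)² = 0.76546 kg m².
Solid disk: I_cm = (1/2)MR² = (1/2)(5.08)(0.434)² = 0.47842 kg m²; centre at d = 0.2415 + 0.1215 + 0.1215 + 0.434 = 0.9185 m, so the parallel axis theorem gives I = 0.47842 + (5.08)(0.9185)² = 4.7641 kg m².
Thin rod: I_cm = (1/12)ML² = (1/12)(4.81)(0.27)² = 0.029221 kg m²; centre at d = 0.2415 + 0.1215 + 0.1215 + 0.434 + 0.434 + 0.135 = 1.4875 m, so the parallel axis theorem gives I = 0.029221 + (4.81)(1.4875)² = 10.672 kg m².
Total I = 0.11081 + 0.76546 + 4.7641 + 10.672 = 16.312 kg m².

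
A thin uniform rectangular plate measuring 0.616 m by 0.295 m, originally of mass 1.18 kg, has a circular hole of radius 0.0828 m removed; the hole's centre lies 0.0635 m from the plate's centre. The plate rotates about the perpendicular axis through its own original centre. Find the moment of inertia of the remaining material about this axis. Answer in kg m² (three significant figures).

Unpierced body about its centre: I₀ = (1/12)M(a²+b²) = (1/12)(1.18)[(0.616)² + (0.295)²] = 0.045871 kg m².
The removed disk has mass m = M·πr²/(ab) = (1.18)·π(0.0828)²/(0.616·0.295) = 0.13986 kg (same uniform areal density).
Its moment of inertia about the rotation axis (parallel-axis theorem): I_hole = (1/2)mr² + md² = (1/2)(0.13986)(0.0828)² + (0.13986)(0.0635)² = 0.0010434 kg m².
Treating the hole as negative mass, I = I₀ − I_hole = 0.045871 − 0.0010434 = 0.044827 kg m².

0.0448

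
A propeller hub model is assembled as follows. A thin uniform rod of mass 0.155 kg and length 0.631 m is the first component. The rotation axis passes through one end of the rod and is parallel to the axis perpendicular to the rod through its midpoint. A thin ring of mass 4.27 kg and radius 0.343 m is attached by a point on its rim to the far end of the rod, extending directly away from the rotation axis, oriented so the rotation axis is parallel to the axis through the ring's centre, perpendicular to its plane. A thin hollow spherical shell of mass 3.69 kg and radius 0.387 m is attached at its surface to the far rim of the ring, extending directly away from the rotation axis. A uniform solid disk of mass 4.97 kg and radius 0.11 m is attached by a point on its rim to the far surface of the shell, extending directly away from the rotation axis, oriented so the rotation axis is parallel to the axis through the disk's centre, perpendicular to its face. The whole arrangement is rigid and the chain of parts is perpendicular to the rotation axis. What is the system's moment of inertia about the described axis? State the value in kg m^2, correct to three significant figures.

39.8

Thin rod: I_cm = (1/12)ML² = (1/12)(0.155)(0.631)² = 0.0051429 kg m^2; centre at d = 0.3155 m, so I = I_cm + Md² gives I = 0.0051429 + (0.155)(0.3155)² = 0.020572 kg m^2.
Thin ring: I_cm = MR² = (4.27)(0.343)² = 0.50236 kg m^2; centre at d = 0.3155 + 0.3155 + 0.343 = 0.974 m, so I = I_cm + Md² gives I = 0.50236 + (4.27)(0.974)² = 4.5532 kg m^2.
Spherical shell: I_cm = (2/3)MR² = (2/3)(3.69)(0.387)² = 0.36843 kg m^2; centre at d = 0.3155 + 0.3155 + 0.343 + 0.343 + 0.387 = 1.704 m, so I = I_cm + Md² gives I = 0.36843 + (3.69)(1.704)² = 11.083 kg m^2.
Solid disk: I_cm = (1/2)MR² = (1/2)(4.97)(0.11)² = 0.030068 kg m^2; centre at d = 0.3155 + 0.3155 + 0.343 + 0.343 + 0.387 + 0.387 + 0.11 = 2.201 m, so I = I_cm + Md² gives I = 0.030068 + (4.97)(2.201)² = 24.107 kg m^2.
Total I = 0.020572 + 4.5532 + 11.083 + 24.107 = 39.763 kg m^2.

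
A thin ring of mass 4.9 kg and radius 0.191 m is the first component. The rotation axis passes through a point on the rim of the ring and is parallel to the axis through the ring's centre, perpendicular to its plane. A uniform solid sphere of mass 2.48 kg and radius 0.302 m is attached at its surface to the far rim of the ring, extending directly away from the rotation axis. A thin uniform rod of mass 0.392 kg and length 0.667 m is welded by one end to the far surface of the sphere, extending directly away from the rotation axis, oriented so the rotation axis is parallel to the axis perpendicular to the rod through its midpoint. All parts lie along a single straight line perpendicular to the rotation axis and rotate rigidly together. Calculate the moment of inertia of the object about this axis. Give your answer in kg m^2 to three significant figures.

2.31

Thin ring: I_cm = MR² = (4.9)(0.191)² = 0.17876 kg m^2; centre at d = 0.191 m, so I = I_cm + Md² gives I = 0.17876 + (4.9)(0.191)² = 0.35751 kg m^2.
Solid sphere: I_cm = (2/5)MR² = (2/5)(2.48)(0.302)² = 0.090474 kg m^2; centre at d = 0.191 + 0.191 + 0.302 = 0.684 m, so I = I_cm + Md² gives I = 0.090474 + (2.48)(0.684)² = 1.2508 kg m^2.
Thin rod: I_cm = (1/12)ML² = (1/12)(0.392)(0.667)² = 0.014533 kg m^2; centre at d = 0.191 + 0.191 + 0.302 + 0.302 + 0.3335 = 1.3195 m, so I = I_cm + Md² gives I = 0.014533 + (0.392)(1.3195)² = 0.69704 kg m^2.
Total I = 0.35751 + 1.2508 + 0.69704 = 2.3053 kg m^2.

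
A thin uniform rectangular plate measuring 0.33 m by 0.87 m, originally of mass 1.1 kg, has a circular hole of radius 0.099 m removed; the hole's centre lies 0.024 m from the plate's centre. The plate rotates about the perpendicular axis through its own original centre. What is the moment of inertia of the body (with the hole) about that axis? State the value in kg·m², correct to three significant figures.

0.0787

Unpierced body about its centre: I₀ = (1/12)M(a²+b²) = (1/12)(1.1)[(0.33)² + (0.87)²] = 0.079365 kg·m².
The removed disk has mass m = M·πr²/(ab) = (1.1)·π(0.099)²/(0.33·0.87) = 0.11797 kg (same uniform areal density).
Its moment of inertia about the rotation axis (parallel-axis theorem): I_hole = (1/2)mr² + md² = (1/2)(0.11797)(0.099)² + (0.11797)(0.024)² = 0.00064607 kg·m².
Treating the hole as negative mass, I = I₀ − I_hole = 0.079365 − 0.00064607 = 0.078719 kg·m².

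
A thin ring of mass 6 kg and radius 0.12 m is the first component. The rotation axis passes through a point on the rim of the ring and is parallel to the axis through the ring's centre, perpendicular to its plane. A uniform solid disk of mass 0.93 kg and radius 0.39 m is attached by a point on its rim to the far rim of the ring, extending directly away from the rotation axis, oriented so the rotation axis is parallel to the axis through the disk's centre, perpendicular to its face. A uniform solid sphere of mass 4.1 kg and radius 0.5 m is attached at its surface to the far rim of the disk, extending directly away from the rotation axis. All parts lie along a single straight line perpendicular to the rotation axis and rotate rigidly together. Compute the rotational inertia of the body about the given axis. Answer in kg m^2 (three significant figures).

10.5

Thin ring: I_cm = MR² = (6)(0.12)² = 0.0864 kg m^2; centre at d = 0.12 m, so the parallel axis theorem gives I = 0.0864 + (6)(0.12)² = 0.1728 kg m^2.
Solid disk: I_cm = (1/2)MR² = (1/2)(0.93)(0.39)² = 0.070727 kg m^2; centre at d = 0.12 + 0.12 + 0.39 = 0.63 m, so the parallel axis theorem gives I = 0.070727 + (0.93)(0.63)² = 0.43984 kg m^2.
Solid sphere: I_cm = (2/5)MR² = (2/5)(4.1)(0.5)² = 0.41 kg m^2; centre at d = 0.12 + 0.12 + 0.39 + 0.39 + 0.5 = 1.52 m, so the parallel axis theorem gives I = 0.41 + (4.1)(1.52)² = 9.8826 kg m^2.
Total I = 0.1728 + 0.43984 + 9.8826 = 10.495 kg m^2.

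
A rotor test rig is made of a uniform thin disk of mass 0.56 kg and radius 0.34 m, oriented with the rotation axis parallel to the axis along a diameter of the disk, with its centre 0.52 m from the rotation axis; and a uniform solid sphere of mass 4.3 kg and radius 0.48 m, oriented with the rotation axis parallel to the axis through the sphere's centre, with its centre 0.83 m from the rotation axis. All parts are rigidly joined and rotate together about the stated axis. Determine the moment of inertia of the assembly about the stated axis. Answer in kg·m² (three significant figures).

3.53

Thin disk: I_cm = (1/4)MR² = (1/4)(0.56)(0.34)² = 0.016184 kg·m²; centre at d = 0.52 m, so I = I_cm + Md² gives I = 0.016184 + (0.56)(0.52)² = 0.16761 kg·m².
Solid sphere: I_cm = (2/5)MR² = (2/5)(4.3)(0.48)² = 0.39629 kg·m²; centre at d = 0.83 m, so I = I_cm + Md² gives I = 0.39629 + (4.3)(0.83)² = 3.3586 kg·m².
Total I = 0.16761 + 3.3586 = 3.5262 kg·m².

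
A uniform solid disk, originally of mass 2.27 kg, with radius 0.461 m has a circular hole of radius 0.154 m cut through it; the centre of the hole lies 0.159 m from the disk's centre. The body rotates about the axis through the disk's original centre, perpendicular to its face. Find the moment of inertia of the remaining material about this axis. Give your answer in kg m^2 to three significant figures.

Unpierced body about its centre: I₀ = (1/2)MR² = (1/2)(2.27)(0.461)² = 0.24121 kg m^2.
The removed disk has mass m = M·(r/R)² = (2.27)(0.154/0.461)² = 0.25332 kg (same uniform areal density).
Its moment of inertia about the rotation axis (parallel-axis theorem): I_hole = (1/2)mr² + md² = (1/2)(0.25332)(0.154)² + (0.25332)(0.159)² = 0.009408 kg m^2.
Treating the hole as negative mass, I = I₀ − I_hole = 0.24121 − 0.009408 = 0.2318 kg m^2.

0.232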